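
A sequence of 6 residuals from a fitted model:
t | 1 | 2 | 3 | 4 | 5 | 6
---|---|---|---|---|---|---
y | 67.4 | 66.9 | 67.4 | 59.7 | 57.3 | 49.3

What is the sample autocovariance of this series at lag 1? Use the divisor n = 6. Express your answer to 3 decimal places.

Mean ȳ = (67.4 + 66.9 + 67.4 + 59.7 + 57.3 + 49.3)/6 = 61.3333
Deviations: 6.0667, 5.5667, 6.0667, -1.6333, -4.0333, -12.0333
Σ_{t=1}^{5}(y_t−ȳ)(y_{t+1}−ȳ) = 112.7556
γ_1 = 112.7556 / 6 = 18.793

18.793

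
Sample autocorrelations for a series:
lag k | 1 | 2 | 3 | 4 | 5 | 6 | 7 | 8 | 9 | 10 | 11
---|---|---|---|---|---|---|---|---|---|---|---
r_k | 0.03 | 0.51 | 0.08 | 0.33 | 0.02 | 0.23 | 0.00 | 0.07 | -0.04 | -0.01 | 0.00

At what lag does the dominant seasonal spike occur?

The largest autocorrelation is r_2 = 0.51, with weaker echoes at lags 4 (0.33) and 6 (0.23); the remaining lags stay at or below 0.08.
The dominant spike at lag 2 indicates a seasonal period of 2.

2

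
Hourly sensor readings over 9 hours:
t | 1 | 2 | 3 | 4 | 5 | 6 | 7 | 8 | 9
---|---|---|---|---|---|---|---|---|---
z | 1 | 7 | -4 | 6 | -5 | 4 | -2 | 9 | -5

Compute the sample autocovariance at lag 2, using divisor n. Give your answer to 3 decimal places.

Mean z̄ = (1 + 7 − 4 + 6 − 5 + 4 − 2 + 9 − 5)/9 = 1.2222
Σ_{t=1}^{7}(z_t−z̄)(z_{t+2}−z̄) = 136.2346
γ_2 = 136.2346 / 9 = 15.137

15.137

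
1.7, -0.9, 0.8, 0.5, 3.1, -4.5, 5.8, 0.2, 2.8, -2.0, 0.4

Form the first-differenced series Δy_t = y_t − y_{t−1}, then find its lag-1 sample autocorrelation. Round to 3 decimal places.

-0.810

First differences Δy: -2.6, 1.7, -0.3, 2.6, -7.6, 10.3, -5.6, 2.6, -4.8, 2.4
Mean of differences = -0.1300
Numerator Σ(Δy_t−Δȳ)(Δy_{t+1}−Δȳ) = -200.1499
Denominator Σ(Δy_t−Δȳ)² = 247.1010
r_1(Δy) = -200.1499 / 247.1010 = -0.810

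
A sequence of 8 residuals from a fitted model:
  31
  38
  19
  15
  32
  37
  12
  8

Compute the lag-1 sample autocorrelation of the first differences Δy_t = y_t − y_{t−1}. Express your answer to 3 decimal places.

-0.124

First differences Δy: 7, -19, -4, 17, 5, -25, -4
Mean of differences = -3.2857
Numerator Σ(Δy_t−Δȳ)(Δy_{t+1}−Δȳ) = -161.2245
Denominator Σ(Δy_t−Δȳ)² = 1305.4286
r_1(Δy) = -161.2245 / 1305.4286 = -0.124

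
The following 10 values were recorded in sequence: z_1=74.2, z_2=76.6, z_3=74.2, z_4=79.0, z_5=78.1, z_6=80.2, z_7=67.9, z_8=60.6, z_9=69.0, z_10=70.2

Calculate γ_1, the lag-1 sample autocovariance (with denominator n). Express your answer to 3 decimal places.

Mean z̄ = (74.2 + 76.6 + 74.2 + 79.0 + 78.1 + 80.2 + 67.9 + 60.6 + 69.0 + 70.2)/10 = 73.0000
Σ_{t=1}^{9}(z_t−z̄)(z_{t+1}−z̄) = 170.4800
γ_1 = 170.4800 / 10 = 17.048

17.048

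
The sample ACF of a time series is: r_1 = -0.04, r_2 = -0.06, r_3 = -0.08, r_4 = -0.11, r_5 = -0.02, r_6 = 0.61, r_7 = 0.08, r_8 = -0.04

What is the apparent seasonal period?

The largest autocorrelation is r_6 = 0.61; the remaining lags stay at or below 0.08.
The dominant spike at lag 6 indicates a seasonal period of 6.

6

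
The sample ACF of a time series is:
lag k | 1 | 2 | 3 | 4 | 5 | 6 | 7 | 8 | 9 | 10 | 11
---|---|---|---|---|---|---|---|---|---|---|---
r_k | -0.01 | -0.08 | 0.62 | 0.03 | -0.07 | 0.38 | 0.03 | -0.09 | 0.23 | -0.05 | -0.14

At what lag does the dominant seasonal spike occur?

3

The largest autocorrelation is r_3 = 0.62, with weaker echoes at lags 6 (0.38) and 9 (0.23); the remaining lags stay at or below 0.03.
The dominant spike at lag 3 indicates a seasonal period of 3.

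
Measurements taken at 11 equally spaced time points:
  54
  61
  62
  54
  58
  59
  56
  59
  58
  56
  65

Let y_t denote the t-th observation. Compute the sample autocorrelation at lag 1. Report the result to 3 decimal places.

-0.301

Mean ȳ = (54 + 61 + 62 + 54 + 58 + 59 + 56 + 59 + 58 + 56 + 65)/11 = 58.3636
Numerator Σ_{t=1}^{10}(y_t−ȳ)(y_{t+1}−ȳ) = -34.4959
Denominator Σ(y_t−ȳ)² = 114.5455
r_1 = -34.4959 / 114.5455 = -0.301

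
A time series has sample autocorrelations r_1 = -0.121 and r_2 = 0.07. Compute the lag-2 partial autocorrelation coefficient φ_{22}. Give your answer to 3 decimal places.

φ_{22} = (r_2 − r_1²) / (1 − r_1²)
r_1² = (-0.121)² = 0.014641
Numerator = 0.07 − 0.0146 = 0.0554; denominator = 1 − 0.0146 = 0.9854
φ_{22} = 0.0554 / 0.9854 = 0.056

0.056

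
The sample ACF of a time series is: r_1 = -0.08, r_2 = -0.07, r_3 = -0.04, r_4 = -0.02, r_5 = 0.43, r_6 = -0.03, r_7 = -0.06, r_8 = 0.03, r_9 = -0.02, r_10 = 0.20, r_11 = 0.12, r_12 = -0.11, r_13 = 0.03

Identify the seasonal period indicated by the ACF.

The largest autocorrelation is r_5 = 0.43, with a weaker echo at lag 10 (0.20); the remaining lags stay at or below 0.12.
The dominant spike at lag 5 indicates a seasonal period of 5.

5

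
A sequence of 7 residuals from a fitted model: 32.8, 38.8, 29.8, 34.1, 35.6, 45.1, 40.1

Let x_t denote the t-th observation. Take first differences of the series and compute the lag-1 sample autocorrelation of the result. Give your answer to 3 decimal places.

-0.527

First differences Δx: 6.0, -9.0, 4.3, 1.5, 9.5, -5.0
Mean of differences = 1.2167
Numerator Σ(Δx_t−Δx̄)(Δx_{t+1}−Δx̄) = -128.6453
Denominator Σ(Δx_t−Δx̄)² = 244.1083
r_1(Δx) = -128.6453 / 244.1083 = -0.527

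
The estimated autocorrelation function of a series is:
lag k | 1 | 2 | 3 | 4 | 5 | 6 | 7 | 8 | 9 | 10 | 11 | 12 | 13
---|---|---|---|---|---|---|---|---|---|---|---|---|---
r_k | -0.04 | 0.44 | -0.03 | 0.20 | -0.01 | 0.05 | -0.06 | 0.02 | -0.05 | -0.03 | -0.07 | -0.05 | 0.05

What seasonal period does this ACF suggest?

The largest autocorrelation is r_2 = 0.44, with a weaker echo at lag 4 (0.20); the remaining lags stay at or below 0.05.
The dominant spike at lag 2 indicates a seasonal period of 2.

2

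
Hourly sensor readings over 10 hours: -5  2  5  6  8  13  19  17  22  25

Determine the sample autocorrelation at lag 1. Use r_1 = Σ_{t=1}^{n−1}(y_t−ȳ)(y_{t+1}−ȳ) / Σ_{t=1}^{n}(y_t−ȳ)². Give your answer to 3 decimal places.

Mean ȳ = (-5 + 2 + 5 + 6 + 8 + 13 + 19 + 17 + 22 + 25)/10 = 11.2000
Numerator Σ_{t=1}^{9}(y_t−ȳ)(y_{t+1}−ȳ) = 520.1600
Denominator Σ(y_t−ȳ)² = 827.6000
r_1 = 520.1600 / 827.6000 = 0.629

0.629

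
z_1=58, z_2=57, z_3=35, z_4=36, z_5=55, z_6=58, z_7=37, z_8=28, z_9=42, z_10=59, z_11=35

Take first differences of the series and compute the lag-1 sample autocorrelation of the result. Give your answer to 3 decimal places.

-0.040

First differences Δz: -1, -22, 1, 19, 3, -21, -9, 14, 17, -24
Mean of differences = -2.3000
Numerator Σ(Δz_t−Δz̄)(Δz_{t+1}−Δz̄) = -94.6900
Denominator Σ(Δz_t−Δz̄)² = 2386.1000
r_1(Δz) = -94.6900 / 2386.1000 = -0.040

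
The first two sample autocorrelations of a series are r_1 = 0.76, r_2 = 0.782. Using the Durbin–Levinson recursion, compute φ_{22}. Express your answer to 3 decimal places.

φ_{22} = (r_2 − r_1²) / (1 − r_1²)
r_1² = (0.76)² = 0.5776
Numerator = 0.782 − 0.5776 = 0.2044; denominator = 1 − 0.5776 = 0.4224
φ_{22} = 0.2044 / 0.4224 = 0.484

0.484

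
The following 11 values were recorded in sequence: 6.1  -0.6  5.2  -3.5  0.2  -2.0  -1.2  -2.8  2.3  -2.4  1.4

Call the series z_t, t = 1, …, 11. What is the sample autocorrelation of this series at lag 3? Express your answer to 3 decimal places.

Mean z̄ = (6.1 − 0.6 + 5.2 − 3.5 + 0.2 − 2.0 − 1.2 − 2.8 + 2.3 − 2.4 + 1.4)/11 = 0.2455
Numerator Σ_{t=1}^{8}(z_t−z̄)(z_{t+3}−z̄) = -31.7680
Denominator Σ(z_t−z̄)² = 102.5273
r_3 = -31.7680 / 102.5273 = -0.310

-0.310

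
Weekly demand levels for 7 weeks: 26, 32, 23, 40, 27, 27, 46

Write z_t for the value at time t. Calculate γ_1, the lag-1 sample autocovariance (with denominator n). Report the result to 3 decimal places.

Mean z̄ = (26 + 32 + 23 + 40 + 27 + 27 + 46)/7 = 31.5714
Deviations: -5.5714, 0.4286, -8.5714, 8.4286, -4.5714, -4.5714, 14.4286
Σ_{t=1}^{6}(z_t−z̄)(z_{t+1}−z̄) = -161.8980
γ_1 = -161.8980 / 7 = -23.128

-23.128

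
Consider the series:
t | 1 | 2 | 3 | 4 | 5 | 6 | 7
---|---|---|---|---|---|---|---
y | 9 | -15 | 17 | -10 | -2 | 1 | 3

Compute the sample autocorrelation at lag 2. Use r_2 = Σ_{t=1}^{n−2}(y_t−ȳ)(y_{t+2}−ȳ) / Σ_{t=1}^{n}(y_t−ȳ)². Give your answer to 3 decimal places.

0.354

Mean ȳ = (9 − 15 + 17 − 10 − 2 + 1 + 3)/7 = 0.4286
Σ(y_t−ȳ)(y_{t+2}−ȳ) = (142.0408) + (160.8980) + (-40.2449) + (-5.9592) + (-6.2449) = 250.4898
Denominator Σ(y_t−ȳ)² = 707.7143
r_2 = 250.4898 / 707.7143 = 0.354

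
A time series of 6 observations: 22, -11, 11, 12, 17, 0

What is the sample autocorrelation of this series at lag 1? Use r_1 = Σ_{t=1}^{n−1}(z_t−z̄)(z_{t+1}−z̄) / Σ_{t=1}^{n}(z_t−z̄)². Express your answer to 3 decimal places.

-0.477

Mean z̄ = (22 − 11 + 11 + 12 + 17 + 0)/6 = 8.5000
Numerator Σ_{t=1}^{5}(z_t−z̄)(z_{t+1}−z̄) = -345.7500
Denominator Σ(z_t−z̄)² = 725.5000
r_1 = -345.7500 / 725.5000 = -0.477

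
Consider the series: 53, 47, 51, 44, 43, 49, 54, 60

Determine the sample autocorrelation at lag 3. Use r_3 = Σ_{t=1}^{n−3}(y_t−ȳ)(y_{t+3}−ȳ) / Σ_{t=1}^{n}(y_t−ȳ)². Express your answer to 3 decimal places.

Mean ȳ = (53 + 47 + 51 + 44 + 43 + 49 + 54 + 60)/8 = 50.1250
Deviations from mean: 2.8750, -3.1250, 0.8750, -6.1250, -7.1250, -1.1250, 3.8750, 9.8750
Σ(y_t−ȳ)(y_{t+3}−ȳ) = (-17.6094) + (22.2656) + (-0.9844) + (-23.7344) + (-70.3594) = -90.4219
Denominator Σ(y_t−ȳ)² = 220.8750
r_3 = -90.4219 / 220.8750 = -0.409

-0.409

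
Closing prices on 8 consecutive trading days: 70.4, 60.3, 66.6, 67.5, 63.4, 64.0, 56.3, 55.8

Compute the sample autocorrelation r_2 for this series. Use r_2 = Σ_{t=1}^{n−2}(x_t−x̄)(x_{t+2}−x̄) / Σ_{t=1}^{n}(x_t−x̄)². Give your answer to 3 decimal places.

Mean x̄ = (70.4 + 60.3 + 66.6 + 67.5 + 63.4 + 64.0 + 56.3 + 55.8)/8 = 63.0375
Deviations from mean: 7.3625, -2.7375, 3.5625, 4.4625, 0.3625, 0.9625, -6.7375, -7.2375
Numerator Σ_{t=1}^{6}(x_t−x̄)(x_{t+2}−x̄) = 10.1909
Denominator Σ(x_t−x̄)² = 193.1388
r_2 = 10.1909 / 193.1388 = 0.053

0.053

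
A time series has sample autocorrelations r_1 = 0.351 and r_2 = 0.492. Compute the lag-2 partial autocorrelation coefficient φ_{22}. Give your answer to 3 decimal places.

0.421

φ_{22} = (r_2 − r_1²) / (1 − r_1²)
r_1² = (0.351)² = 0.123201
Numerator = 0.492 − 0.1232 = 0.3688; denominator = 1 − 0.1232 = 0.8768
φ_{22} = 0.3688 / 0.8768 = 0.421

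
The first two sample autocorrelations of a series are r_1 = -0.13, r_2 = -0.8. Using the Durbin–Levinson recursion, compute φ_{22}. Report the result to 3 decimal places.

-0.831

φ_{22} = (r_2 − r_1²) / (1 − r_1²)
r_1² = (-0.13)² = 0.0169
Numerator = -0.8 − 0.0169 = -0.8169; denominator = 1 − 0.0169 = 0.9831
φ_{22} = -0.8169 / 0.9831 = -0.831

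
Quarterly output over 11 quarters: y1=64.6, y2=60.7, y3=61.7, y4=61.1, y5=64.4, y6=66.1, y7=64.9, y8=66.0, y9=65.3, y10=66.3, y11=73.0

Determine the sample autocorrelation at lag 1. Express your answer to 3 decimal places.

Mean ȳ = (64.6 + 60.7 + 61.7 + 61.1 + 64.4 + 66.1 + 64.9 + 66.0 + 65.3 + 66.3 + 73.0)/11 = 64.9182
Numerator Σ_{t=1}^{10}(y_t−ȳ)(y_{t+1}−ȳ) = 40.6379
Denominator Σ(y_t−ȳ)² = 113.0364
r_1 = 40.6379 / 113.0364 = 0.360

0.360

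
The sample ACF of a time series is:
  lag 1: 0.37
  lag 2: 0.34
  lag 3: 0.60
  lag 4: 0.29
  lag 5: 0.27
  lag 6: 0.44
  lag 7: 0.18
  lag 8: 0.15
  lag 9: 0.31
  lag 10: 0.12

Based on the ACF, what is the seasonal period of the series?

The largest autocorrelation is r_3 = 0.60, with a weaker echo at lag 6 (0.44); the remaining lags stay at or below 0.37. The elevated value at lag 1 (0.37), dropping to 0.34 at lag 2, reflects decaying short-term dependence rather than seasonality.
The dominant spike at lag 3 indicates a seasonal period of 3.

3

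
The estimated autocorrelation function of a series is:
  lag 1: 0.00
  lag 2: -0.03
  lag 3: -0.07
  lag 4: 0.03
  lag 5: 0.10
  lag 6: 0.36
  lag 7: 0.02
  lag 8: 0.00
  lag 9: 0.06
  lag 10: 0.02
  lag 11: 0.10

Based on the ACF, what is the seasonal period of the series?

The largest autocorrelation is r_6 = 0.36; the remaining lags stay at or below 0.10.
The dominant spike at lag 6 indicates a seasonal period of 6.

6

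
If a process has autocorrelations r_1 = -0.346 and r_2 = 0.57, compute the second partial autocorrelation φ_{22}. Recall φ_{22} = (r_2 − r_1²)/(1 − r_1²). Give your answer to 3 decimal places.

φ_{22} = (r_2 − r_1²) / (1 − r_1²)
r_1² = (-0.346)² = 0.119716
Numerator = 0.57 − 0.1197 = 0.4503; denominator = 1 − 0.1197 = 0.8803
φ_{22} = 0.4503 / 0.8803 = 0.512

0.512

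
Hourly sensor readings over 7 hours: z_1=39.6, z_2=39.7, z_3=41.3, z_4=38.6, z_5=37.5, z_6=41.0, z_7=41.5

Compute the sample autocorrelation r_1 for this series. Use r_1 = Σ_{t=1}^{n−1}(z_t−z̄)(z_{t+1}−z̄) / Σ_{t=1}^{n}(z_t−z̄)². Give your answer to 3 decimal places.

0.014

Mean z̄ = (39.6 + 39.7 + 41.3 + 38.6 + 37.5 + 41.0 + 41.5)/7 = 39.8857
Deviations from mean: -0.2857, -0.1857, 1.4143, -1.2857, -2.3857, 1.1143, 1.6143
Σ(z_t−z̄)(z_{t+1}−z̄) = (0.0531) + (-0.2627) + (-1.8184) + (3.0673) + (-2.6584) + (1.7988) = 0.1798
Denominator Σ(z_t−z̄)² = 13.3086
r_1 = 0.1798 / 13.3086 = 0.014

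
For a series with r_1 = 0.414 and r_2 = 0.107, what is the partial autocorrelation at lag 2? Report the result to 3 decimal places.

φ_{22} = (r_2 − r_1²) / (1 − r_1²)
r_1² = (0.414)² = 0.171396
Numerator = 0.107 − 0.1714 = -0.0644; denominator = 1 − 0.1714 = 0.8286
φ_{22} = -0.0644 / 0.8286 = -0.078

-0.078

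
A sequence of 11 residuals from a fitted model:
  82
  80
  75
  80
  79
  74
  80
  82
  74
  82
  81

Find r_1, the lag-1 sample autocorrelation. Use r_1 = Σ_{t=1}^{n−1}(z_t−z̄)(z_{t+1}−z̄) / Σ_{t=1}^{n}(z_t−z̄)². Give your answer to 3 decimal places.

Mean z̄ = (82 + 80 + 75 + 80 + 79 + 74 + 80 + 82 + 74 + 82 + 81)/11 = 79.0000
Numerator Σ_{t=1}^{10}(z_t−z̄)(z_{t+1}−z̄) = -31.0000
Denominator Σ(z_t−z̄)² = 100.0000
r_1 = -31.0000 / 100.0000 = -0.310

-0.310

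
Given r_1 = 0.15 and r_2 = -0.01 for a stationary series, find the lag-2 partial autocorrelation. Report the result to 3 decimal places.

-0.033

φ_{22} = (r_2 − r_1²) / (1 − r_1²)
r_1² = (0.15)² = 0.0225
Numerator = -0.01 − 0.0225 = -0.0325; denominator = 1 − 0.0225 = 0.9775
φ_{22} = -0.0325 / 0.9775 = -0.033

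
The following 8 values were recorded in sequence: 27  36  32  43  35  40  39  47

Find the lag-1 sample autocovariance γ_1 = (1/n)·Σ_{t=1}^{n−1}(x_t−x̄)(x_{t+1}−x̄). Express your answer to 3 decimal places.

-1.033

Mean x̄ = (27 + 36 + 32 + 43 + 35 + 40 + 39 + 47)/8 = 37.3750
Deviations: -10.3750, -1.3750, -5.3750, 5.6250, -2.3750, 2.6250, 1.6250, 9.6250
Σ_{t=1}^{7}(x_t−x̄)(x_{t+1}−x̄) = -8.2656
γ_1 = -8.2656 / 8 = -1.033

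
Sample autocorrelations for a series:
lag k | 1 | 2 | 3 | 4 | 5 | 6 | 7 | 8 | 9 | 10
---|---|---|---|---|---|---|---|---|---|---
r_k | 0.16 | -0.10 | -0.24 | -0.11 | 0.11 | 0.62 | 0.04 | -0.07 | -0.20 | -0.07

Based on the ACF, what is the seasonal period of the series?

The largest autocorrelation is r_6 = 0.62; the remaining lags stay at or below 0.16.
The dominant spike at lag 6 indicates a seasonal period of 6.

6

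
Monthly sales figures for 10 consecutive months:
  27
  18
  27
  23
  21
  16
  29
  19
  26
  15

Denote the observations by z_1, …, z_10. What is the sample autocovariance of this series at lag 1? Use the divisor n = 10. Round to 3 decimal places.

Mean z̄ = (27 + 18 + 27 + 23 + 21 + 16 + 29 + 19 + 26 + 15)/10 = 22.1000
Σ_{t=1}^{9}(z_t−z̄)(z_{t+1}−z̄) = -133.3100
γ_1 = -133.3100 / 10 = -13.331

-13.331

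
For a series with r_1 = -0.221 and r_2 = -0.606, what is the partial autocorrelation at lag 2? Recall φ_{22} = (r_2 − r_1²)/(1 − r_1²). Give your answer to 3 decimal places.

-0.688

φ_{22} = (r_2 − r_1²) / (1 − r_1²)
r_1² = (-0.221)² = 0.048841
Numerator = -0.606 − 0.0488 = -0.6548; denominator = 1 − 0.0488 = 0.9512
φ_{22} = -0.6548 / 0.9512 = -0.688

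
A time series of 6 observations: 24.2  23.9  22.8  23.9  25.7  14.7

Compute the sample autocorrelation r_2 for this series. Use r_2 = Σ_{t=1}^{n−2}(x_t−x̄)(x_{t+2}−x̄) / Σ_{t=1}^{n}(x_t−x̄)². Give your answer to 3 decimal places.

Mean x̄ = (24.2 + 23.9 + 22.8 + 23.9 + 25.7 + 14.7)/6 = 22.5333
Deviations from mean: 1.6667, 1.3667, 0.2667, 1.3667, 3.1667, -7.8333
Σ(x_t−x̄)(x_{t+2}−x̄) = (0.4444) + (1.8678) + (0.8444) + (-10.7056) = -7.5489
Denominator Σ(x_t−x̄)² = 77.9733
r_2 = -7.5489 / 77.9733 = -0.097

-0.097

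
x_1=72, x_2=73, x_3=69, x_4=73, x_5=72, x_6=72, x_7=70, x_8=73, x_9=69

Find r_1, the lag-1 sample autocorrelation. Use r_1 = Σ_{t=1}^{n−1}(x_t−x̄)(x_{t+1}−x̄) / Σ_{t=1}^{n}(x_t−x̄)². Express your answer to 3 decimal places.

-0.559

Mean x̄ = (72 + 73 + 69 + 73 + 72 + 72 + 70 + 73 + 69)/9 = 71.4444
Numerator Σ_{t=1}^{8}(x_t−x̄)(x_{t+1}−x̄) = -12.4198
Denominator Σ(x_t−x̄)² = 22.2222
r_1 = -12.4198 / 22.2222 = -0.559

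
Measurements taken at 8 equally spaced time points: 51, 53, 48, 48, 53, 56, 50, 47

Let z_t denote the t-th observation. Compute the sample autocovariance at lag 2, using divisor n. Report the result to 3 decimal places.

-6.109

Mean z̄ = (51 + 53 + 48 + 48 + 53 + 56 + 50 + 47)/8 = 50.7500
Deviations: 0.2500, 2.2500, -2.7500, -2.7500, 2.2500, 5.2500, -0.7500, -3.7500
Σ_{t=1}^{6}(z_t−z̄)(z_{t+2}−z̄) = -48.8750
γ_2 = -48.8750 / 8 = -6.109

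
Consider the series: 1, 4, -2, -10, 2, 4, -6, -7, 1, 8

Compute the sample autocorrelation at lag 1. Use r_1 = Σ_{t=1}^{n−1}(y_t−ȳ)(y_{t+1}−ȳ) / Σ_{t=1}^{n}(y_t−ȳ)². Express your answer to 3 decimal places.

Mean ȳ = (1 + 4 − 2 − 10 + 2 + 4 − 6 − 7 + 1 + 8)/10 = -0.5000
Numerator Σ_{t=1}^{9}(y_t−ȳ)(y_{t+1}−ȳ) = 15.7500
Denominator Σ(y_t−ȳ)² = 288.5000
r_1 = 15.7500 / 288.5000 = 0.055

0.055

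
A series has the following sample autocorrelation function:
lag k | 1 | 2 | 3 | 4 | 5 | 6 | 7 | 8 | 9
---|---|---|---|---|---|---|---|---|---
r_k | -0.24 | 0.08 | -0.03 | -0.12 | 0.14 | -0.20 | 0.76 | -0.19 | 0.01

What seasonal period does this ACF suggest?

7

The largest autocorrelation is r_7 = 0.76; the remaining lags stay at or below 0.14.
The dominant spike at lag 7 indicates a seasonal period of 7.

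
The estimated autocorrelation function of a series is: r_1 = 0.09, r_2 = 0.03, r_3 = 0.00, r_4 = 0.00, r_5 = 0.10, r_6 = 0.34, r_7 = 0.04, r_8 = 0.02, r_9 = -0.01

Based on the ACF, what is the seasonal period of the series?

The largest autocorrelation is r_6 = 0.34; the remaining lags stay at or below 0.10.
The dominant spike at lag 6 indicates a seasonal period of 6.

6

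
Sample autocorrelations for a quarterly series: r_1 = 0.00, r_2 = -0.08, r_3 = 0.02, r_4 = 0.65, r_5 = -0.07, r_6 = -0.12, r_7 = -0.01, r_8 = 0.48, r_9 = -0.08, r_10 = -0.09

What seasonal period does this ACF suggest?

The largest autocorrelation is r_4 = 0.65, with a weaker echo at lag 8 (0.48); the remaining lags stay at or below 0.02.
The dominant spike at lag 4 indicates a seasonal period of 4.

4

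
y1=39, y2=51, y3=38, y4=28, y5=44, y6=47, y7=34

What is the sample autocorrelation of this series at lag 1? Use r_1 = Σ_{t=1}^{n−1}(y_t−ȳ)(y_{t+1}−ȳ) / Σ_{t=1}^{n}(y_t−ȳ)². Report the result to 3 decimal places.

-0.195

Mean ȳ = (39 + 51 + 38 + 28 + 44 + 47 + 34)/7 = 40.1429
Deviations from mean: -1.1429, 10.8571, -2.1429, -12.1429, 3.8571, 6.8571, -6.1429
Numerator Σ_{t=1}^{6}(y_t−ȳ)(y_{t+1}−ȳ) = -72.1633
Denominator Σ(y_t−ȳ)² = 370.8571
r_1 = -72.1633 / 370.8571 = -0.195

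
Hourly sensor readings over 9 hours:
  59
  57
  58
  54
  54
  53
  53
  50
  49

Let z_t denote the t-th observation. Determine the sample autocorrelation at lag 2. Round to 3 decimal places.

Mean z̄ = (59 + 57 + 58 + 54 + 54 + 53 + 53 + 50 + 49)/9 = 54.1111
Σ(z_t−z̄)(z_{t+2}−z̄) = (19.0123) + (-0.3210) + (-0.4321) + (0.1235) + (0.1235) + (4.5679) + (5.6790) = 28.7531
Denominator Σ(z_t−z̄)² = 92.8889
r_2 = 28.7531 / 92.8889 = 0.310

0.310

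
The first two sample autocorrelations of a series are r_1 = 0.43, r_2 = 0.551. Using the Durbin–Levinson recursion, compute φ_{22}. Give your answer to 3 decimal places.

0.449

φ_{22} = (r_2 − r_1²) / (1 − r_1²)
r_1² = (0.43)² = 0.1849
Numerator = 0.551 − 0.1849 = 0.3661; denominator = 1 − 0.1849 = 0.8151
φ_{22} = 0.3661 / 0.8151 = 0.449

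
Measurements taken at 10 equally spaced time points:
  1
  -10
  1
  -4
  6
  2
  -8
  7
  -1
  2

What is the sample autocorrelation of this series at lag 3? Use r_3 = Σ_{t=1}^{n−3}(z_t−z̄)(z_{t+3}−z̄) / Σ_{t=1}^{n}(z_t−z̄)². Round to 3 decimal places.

Mean z̄ = (1 − 10 + 1 − 4 + 6 + 2 − 8 + 7 − 1 + 2)/10 = -0.4000
Numerator Σ_{t=1}^{7}(z_t−z̄)(z_{t+3}−z̄) = -8.0800
Denominator Σ(z_t−z̄)² = 274.4000
r_3 = -8.0800 / 274.4000 = -0.029

-0.029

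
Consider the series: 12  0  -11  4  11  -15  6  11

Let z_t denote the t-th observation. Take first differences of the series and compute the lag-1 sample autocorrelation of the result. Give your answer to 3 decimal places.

First differences Δz: -12, -11, 15, 7, -26, 21, 5
Mean of differences = -0.1429
Numerator Σ(Δz_t−Δz̄)(Δz_{t+1}−Δz̄) = -550.1633
Denominator Σ(Δz_t−Δz̄)² = 1680.8571
r_1(Δz) = -550.1633 / 1680.8571 = -0.327

-0.327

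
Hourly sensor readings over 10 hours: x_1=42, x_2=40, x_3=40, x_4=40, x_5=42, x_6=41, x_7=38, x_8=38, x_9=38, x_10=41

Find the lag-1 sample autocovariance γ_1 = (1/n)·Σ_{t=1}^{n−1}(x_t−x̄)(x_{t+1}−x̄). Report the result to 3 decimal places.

0.600

Mean x̄ = (42 + 40 + 40 + 40 + 42 + 41 + 38 + 38 + 38 + 41)/10 = 40.0000
Σ_{t=1}^{9}(x_t−x̄)(x_{t+1}−x̄) = 6.0000
γ_1 = 6.0000 / 10 = 0.600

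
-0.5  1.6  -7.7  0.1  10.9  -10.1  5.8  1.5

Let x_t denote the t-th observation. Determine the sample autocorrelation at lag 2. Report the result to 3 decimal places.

-0.099

Mean x̄ = (-0.5 + 1.6 − 7.7 + 0.1 + 10.9 − 10.1 + 5.8 + 1.5)/8 = 0.2000
Deviations from mean: -0.7000, 1.4000, -7.9000, -0.1000, 10.7000, -10.3000, 5.6000, 1.3000
Numerator Σ_{t=1}^{6}(x_t−x̄)(x_{t+2}−x̄) = -31.5800
Denominator Σ(x_t−x̄)² = 318.5000
r_2 = -31.5800 / 318.5000 = -0.099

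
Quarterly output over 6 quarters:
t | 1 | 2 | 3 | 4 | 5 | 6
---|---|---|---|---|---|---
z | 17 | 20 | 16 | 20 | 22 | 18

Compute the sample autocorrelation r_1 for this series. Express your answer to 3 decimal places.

-0.310

Mean z̄ = (17 + 20 + 16 + 20 + 22 + 18)/6 = 18.8333
Deviations from mean: -1.8333, 1.1667, -2.8333, 1.1667, 3.1667, -0.8333
Σ(z_t−z̄)(z_{t+1}−z̄) = (-2.1389) + (-3.3056) + (-3.3056) + (3.6944) + (-2.6389) = -7.6944
Denominator Σ(z_t−z̄)² = 24.8333
r_1 = -7.6944 / 24.8333 = -0.310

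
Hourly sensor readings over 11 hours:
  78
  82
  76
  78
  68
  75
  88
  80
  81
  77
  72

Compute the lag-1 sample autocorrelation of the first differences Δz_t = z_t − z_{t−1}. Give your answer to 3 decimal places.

-0.282

First differences Δz: 4, -6, 2, -10, 7, 13, -8, 1, -4, -5
Mean of differences = -0.6000
Numerator Σ(Δz_t−Δz̄)(Δz_{t+1}−Δz̄) = -134.3600
Denominator Σ(Δz_t−Δz̄)² = 476.4000
r_1(Δz) = -134.3600 / 476.4000 = -0.282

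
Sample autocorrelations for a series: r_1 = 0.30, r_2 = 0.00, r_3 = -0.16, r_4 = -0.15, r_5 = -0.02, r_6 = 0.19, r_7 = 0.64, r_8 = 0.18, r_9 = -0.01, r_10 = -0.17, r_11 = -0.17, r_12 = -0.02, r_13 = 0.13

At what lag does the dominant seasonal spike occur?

The largest autocorrelation is r_7 = 0.64; the remaining lags stay at or below 0.30. The elevated value at lag 1 (0.30), dropping to 0.00 at lag 2, reflects decaying short-term dependence rather than seasonality.
The dominant spike at lag 7 indicates a seasonal period of 7.

7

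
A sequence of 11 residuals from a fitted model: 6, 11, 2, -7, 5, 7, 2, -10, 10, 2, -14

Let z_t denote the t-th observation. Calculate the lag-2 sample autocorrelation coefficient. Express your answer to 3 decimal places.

-0.476

Mean z̄ = (6 + 11 + 2 − 7 + 5 + 7 + 2 − 10 + 10 + 2 − 14)/11 = 1.2727
Numerator Σ_{t=1}^{9}(z_t−z̄)(z_{t+2}−z̄) = -318.6942
Denominator Σ(z_t−z̄)² = 670.1818
r_2 = -318.6942 / 670.1818 = -0.476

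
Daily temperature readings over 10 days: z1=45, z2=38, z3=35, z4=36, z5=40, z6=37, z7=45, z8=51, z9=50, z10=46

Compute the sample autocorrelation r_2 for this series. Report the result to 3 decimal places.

0.189

Mean z̄ = (45 + 38 + 35 + 36 + 40 + 37 + 45 + 51 + 50 + 46)/10 = 42.3000
Numerator Σ_{t=1}^{8}(z_t−z̄)(z_{t+2}−z̄) = 58.2200
Denominator Σ(z_t−z̄)² = 308.1000
r_2 = 58.2200 / 308.1000 = 0.189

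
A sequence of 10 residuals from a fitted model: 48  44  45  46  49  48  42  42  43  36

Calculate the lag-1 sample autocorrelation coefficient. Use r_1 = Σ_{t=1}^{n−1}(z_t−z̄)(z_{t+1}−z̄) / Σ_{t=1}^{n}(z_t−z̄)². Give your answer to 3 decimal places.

Mean z̄ = (48 + 44 + 45 + 46 + 49 + 48 + 42 + 42 + 43 + 36)/10 = 44.3000
Numerator Σ_{t=1}^{9}(z_t−z̄)(z_{t+1}−z̄) = 35.8100
Denominator Σ(z_t−z̄)² = 134.1000
r_1 = 35.8100 / 134.1000 = 0.267

0.267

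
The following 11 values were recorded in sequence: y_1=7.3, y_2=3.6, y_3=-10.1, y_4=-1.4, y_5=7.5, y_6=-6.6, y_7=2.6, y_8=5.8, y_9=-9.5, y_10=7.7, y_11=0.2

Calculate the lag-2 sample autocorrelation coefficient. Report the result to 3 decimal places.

-0.306

Mean ȳ = (7.3 + 3.6 − 10.1 − 1.4 + 7.5 − 6.6 + 2.6 + 5.8 − 9.5 + 7.7 + 0.2)/11 = 0.6455
Numerator Σ_{t=1}^{9}(y_t−ȳ)(y_{t+2}−ȳ) = -139.2814
Denominator Σ(y_t−ȳ)² = 455.4273
r_2 = -139.2814 / 455.4273 = -0.306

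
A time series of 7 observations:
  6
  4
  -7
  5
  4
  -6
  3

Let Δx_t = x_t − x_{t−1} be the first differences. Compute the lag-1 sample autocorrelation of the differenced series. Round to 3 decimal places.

-0.461

First differences Δx: -2, -11, 12, -1, -10, 9
Mean of differences = -0.5000
Numerator Σ(Δx_t−Δx̄)(Δx_{t+1}−Δx̄) = -207.2500
Denominator Σ(Δx_t−Δx̄)² = 449.5000
r_1(Δx) = -207.2500 / 449.5000 = -0.461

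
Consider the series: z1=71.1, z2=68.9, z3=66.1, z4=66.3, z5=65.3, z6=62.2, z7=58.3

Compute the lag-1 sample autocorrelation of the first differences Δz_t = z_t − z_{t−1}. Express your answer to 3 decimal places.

First differences Δz: -2.2, -2.8, 0.2, -1.0, -3.1, -3.9
Mean of differences = -2.1333
Numerator Σ(Δz_t−Δz̄)(Δz_{t+1}−Δz̄) = 1.7456
Denominator Σ(Δz_t−Δz̄)² = 11.2333
r_1(Δz) = 1.7456 / 11.2333 = 0.155

0.155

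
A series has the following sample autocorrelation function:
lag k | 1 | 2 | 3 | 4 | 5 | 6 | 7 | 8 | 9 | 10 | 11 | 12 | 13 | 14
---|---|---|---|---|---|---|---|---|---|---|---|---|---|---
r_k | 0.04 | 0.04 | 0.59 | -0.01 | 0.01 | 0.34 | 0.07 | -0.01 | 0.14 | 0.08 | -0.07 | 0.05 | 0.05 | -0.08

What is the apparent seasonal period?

The largest autocorrelation is r_3 = 0.59, with a weaker echo at lag 6 (0.34); the remaining lags stay at or below 0.14.
The dominant spike at lag 3 indicates a seasonal period of 3.

3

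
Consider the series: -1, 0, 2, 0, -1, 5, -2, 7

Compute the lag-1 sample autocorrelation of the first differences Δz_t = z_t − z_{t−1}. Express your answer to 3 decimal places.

First differences Δz: 1, 2, -2, -1, 6, -7, 9
Mean of differences = 1.1429
Numerator Σ(Δz_t−Δz̄)(Δz_{t+1}−Δz̄) = -110.0204
Denominator Σ(Δz_t−Δz̄)² = 166.8571
r_1(Δz) = -110.0204 / 166.8571 = -0.659

-0.659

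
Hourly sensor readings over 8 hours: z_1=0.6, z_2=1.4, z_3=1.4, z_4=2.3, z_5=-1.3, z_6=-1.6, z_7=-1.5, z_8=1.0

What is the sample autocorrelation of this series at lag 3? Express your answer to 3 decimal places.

-0.485

Mean z̄ = (0.6 + 1.4 + 1.4 + 2.3 − 1.3 − 1.6 − 1.5 + 1.0)/8 = 0.2875
Deviations from mean: 0.3125, 1.1125, 1.1125, 2.0125, -1.5875, -1.8875, -1.7875, 0.7125
Numerator Σ_{t=1}^{5}(z_t−z̄)(z_{t+3}−z̄) = -7.9655
Denominator Σ(z_t−z̄)² = 16.4088
r_3 = -7.9655 / 16.4088 = -0.485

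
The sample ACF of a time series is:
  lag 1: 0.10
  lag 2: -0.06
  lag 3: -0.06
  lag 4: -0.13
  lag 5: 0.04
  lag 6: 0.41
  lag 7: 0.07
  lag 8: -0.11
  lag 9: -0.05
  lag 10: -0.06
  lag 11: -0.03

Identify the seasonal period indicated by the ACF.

The largest autocorrelation is r_6 = 0.41; the remaining lags stay at or below 0.10.
The dominant spike at lag 6 indicates a seasonal period of 6.

6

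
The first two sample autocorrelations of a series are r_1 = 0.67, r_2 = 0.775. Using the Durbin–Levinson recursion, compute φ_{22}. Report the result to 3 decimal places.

0.592

φ_{22} = (r_2 − r_1²) / (1 − r_1²)
r_1² = (0.67)² = 0.4489
Numerator = 0.775 − 0.4489 = 0.3261; denominator = 1 − 0.4489 = 0.5511
φ_{22} = 0.3261 / 0.5511 = 0.592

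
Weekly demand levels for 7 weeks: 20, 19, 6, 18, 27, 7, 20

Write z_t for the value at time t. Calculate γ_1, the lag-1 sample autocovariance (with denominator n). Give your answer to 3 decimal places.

-21.338

Mean z̄ = (20 + 19 + 6 + 18 + 27 + 7 + 20)/7 = 16.7143
Deviations: 3.2857, 2.2857, -10.7143, 1.2857, 10.2857, -9.7143, 3.2857
Σ_{t=1}^{6}(z_t−z̄)(z_{t+1}−z̄) = -149.3673
γ_1 = -149.3673 / 7 = -21.338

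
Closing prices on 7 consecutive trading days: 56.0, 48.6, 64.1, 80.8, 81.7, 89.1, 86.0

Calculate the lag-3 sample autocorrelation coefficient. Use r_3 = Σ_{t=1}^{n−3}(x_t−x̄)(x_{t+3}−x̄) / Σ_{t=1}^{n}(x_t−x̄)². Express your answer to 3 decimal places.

-0.251

Mean x̄ = (56.0 + 48.6 + 64.1 + 80.8 + 81.7 + 89.1 + 86.0)/7 = 72.3286
Deviations from mean: -16.3286, -23.7286, -8.2286, 8.4714, 9.3714, 16.7714, 13.6714
Numerator Σ_{t=1}^{4}(x_t−x̄)(x_{t+3}−x̄) = -382.8853
Denominator Σ(x_t−x̄)² = 1525.1543
r_3 = -382.8853 / 1525.1543 = -0.251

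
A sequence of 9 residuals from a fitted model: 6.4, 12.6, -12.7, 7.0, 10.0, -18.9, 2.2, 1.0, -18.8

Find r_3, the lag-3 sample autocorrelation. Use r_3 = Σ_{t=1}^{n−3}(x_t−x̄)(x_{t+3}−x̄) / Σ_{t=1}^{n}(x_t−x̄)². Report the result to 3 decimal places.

Mean x̄ = (6.4 + 12.6 − 12.7 + 7.0 + 10.0 − 18.9 + 2.2 + 1.0 − 18.8)/9 = -1.2444
Numerator Σ_{t=1}^{6}(x_t−x̄)(x_{t+3}−x̄) = 784.5396
Denominator Σ(x_t−x̄)² = 1212.5622
r_3 = 784.5396 / 1212.5622 = 0.647

0.647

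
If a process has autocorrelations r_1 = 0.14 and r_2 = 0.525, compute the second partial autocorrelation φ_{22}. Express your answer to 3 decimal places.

0.516

φ_{22} = (r_2 − r_1²) / (1 − r_1²)
r_1² = (0.14)² = 0.0196
Numerator = 0.525 − 0.0196 = 0.5054; denominator = 1 − 0.0196 = 0.9804
φ_{22} = 0.5054 / 0.9804 = 0.516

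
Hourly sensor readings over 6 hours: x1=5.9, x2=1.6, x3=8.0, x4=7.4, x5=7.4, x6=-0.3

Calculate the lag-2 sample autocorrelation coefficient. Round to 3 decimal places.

Mean x̄ = (5.9 + 1.6 + 8.0 + 7.4 + 7.4 − 0.3)/6 = 5.0000
Deviations from mean: 0.9000, -3.4000, 3.0000, 2.4000, 2.4000, -5.3000
Numerator Σ_{t=1}^{4}(x_t−x̄)(x_{t+2}−x̄) = -10.9800
Denominator Σ(x_t−x̄)² = 60.9800
r_2 = -10.9800 / 60.9800 = -0.180

-0.180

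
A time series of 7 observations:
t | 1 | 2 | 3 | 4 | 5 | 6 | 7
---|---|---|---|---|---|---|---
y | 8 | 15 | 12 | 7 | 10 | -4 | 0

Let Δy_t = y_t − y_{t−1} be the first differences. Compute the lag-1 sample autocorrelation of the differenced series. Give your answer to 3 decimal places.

First differences Δy: 7, -3, -5, 3, -14, 4
Mean of differences = -1.3333
Numerator Σ(Δy_t−Δȳ)(Δy_{t+1}−Δȳ) = -146.1111
Denominator Σ(Δy_t−Δȳ)² = 293.3333
r_1(Δy) = -146.1111 / 293.3333 = -0.498

-0.498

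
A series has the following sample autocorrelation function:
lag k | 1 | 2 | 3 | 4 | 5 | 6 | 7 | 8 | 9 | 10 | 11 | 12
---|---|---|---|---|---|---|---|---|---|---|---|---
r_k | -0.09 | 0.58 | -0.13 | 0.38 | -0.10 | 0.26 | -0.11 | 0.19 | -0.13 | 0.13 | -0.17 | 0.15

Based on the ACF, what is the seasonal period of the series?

The largest autocorrelation is r_2 = 0.58, with weaker echoes at lags 4 (0.38), 6 (0.26), 8 (0.19) and 12 (0.15); the remaining lags stay at or below 0.13.
The dominant spike at lag 2 indicates a seasonal period of 2.

2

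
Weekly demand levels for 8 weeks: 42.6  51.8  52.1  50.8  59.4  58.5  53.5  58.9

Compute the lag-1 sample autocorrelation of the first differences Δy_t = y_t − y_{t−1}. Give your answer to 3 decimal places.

-0.273

First differences Δy: 9.2, 0.3, -1.3, 8.6, -0.9, -5.0, 5.4
Mean of differences = 2.3286
Numerator Σ(Δy_t−Δȳ)(Δy_{t+1}−Δȳ) = -48.4308
Denominator Σ(Δy_t−Δȳ)² = 177.3943
r_1(Δy) = -48.4308 / 177.3943 = -0.273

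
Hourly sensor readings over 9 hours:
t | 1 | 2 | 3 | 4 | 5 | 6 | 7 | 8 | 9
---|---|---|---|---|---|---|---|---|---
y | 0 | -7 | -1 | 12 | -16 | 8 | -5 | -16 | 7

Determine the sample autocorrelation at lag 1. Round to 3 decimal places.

-0.558

Mean ȳ = (0 − 7 − 1 + 12 − 16 + 8 − 5 − 16 + 7)/9 = -2.0000
Numerator Σ_{t=1}^{8}(y_t−ȳ)(y_{t+1}−ȳ) = -451.0000
Denominator Σ(y_t−ȳ)² = 808.0000
r_1 = -451.0000 / 808.0000 = -0.558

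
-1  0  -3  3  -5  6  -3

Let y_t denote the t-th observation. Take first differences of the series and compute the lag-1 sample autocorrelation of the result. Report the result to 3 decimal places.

-0.816

First differences Δy: 1, -3, 6, -8, 11, -9
Mean of differences = -0.3333
Numerator Σ(Δy_t−Δȳ)(Δy_{t+1}−Δȳ) = -254.1111
Denominator Σ(Δy_t−Δȳ)² = 311.3333
r_1(Δy) = -254.1111 / 311.3333 = -0.816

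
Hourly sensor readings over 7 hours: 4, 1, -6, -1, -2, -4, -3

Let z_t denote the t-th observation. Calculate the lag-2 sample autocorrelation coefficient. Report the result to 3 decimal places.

Mean z̄ = (4 + 1 − 6 − 1 − 2 − 4 − 3)/7 = -1.5714
Deviations from mean: 5.5714, 2.5714, -4.4286, 0.5714, -0.4286, -2.4286, -1.4286
Numerator Σ_{t=1}^{5}(z_t−z̄)(z_{t+2}−z̄) = -22.0816
Denominator Σ(z_t−z̄)² = 65.7143
r_2 = -22.0816 / 65.7143 = -0.336

-0.336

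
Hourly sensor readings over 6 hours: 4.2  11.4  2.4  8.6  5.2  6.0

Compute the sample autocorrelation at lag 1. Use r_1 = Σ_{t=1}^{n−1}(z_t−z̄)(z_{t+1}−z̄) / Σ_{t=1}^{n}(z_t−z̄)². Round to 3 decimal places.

Mean z̄ = (4.2 + 11.4 + 2.4 + 8.6 + 5.2 + 6.0)/6 = 6.3000
Deviations from mean: -2.1000, 5.1000, -3.9000, 2.3000, -1.1000, -0.3000
Σ(z_t−z̄)(z_{t+1}−z̄) = (-10.7100) + (-19.8900) + (-8.9700) + (-2.5300) + (0.3300) = -41.7700
Denominator Σ(z_t−z̄)² = 52.2200
r_1 = -41.7700 / 52.2200 = -0.800

-0.800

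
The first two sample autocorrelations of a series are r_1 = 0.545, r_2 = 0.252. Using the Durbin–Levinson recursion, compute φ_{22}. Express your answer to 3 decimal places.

-0.064

φ_{22} = (r_2 − r_1²) / (1 − r_1²)
r_1² = (0.545)² = 0.297025
Numerator = 0.252 − 0.2970 = -0.0450; denominator = 1 − 0.2970 = 0.7030
φ_{22} = -0.0450 / 0.7030 = -0.064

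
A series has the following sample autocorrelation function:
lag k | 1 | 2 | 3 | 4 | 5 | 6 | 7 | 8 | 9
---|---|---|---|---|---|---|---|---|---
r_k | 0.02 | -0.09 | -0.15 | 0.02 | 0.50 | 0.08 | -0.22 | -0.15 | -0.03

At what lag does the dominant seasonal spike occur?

5

The largest autocorrelation is r_5 = 0.50; the remaining lags stay at or below 0.08.
The dominant spike at lag 5 indicates a seasonal period of 5.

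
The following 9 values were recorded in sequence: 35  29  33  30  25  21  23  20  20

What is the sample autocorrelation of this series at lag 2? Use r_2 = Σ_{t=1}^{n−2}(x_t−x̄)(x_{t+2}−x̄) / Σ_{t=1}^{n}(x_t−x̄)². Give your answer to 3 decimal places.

0.376

Mean x̄ = (35 + 29 + 33 + 30 + 25 + 21 + 23 + 20 + 20)/9 = 26.2222
Numerator Σ_{t=1}^{7}(x_t−x̄)(x_{t+2}−x̄) = 98.4568
Denominator Σ(x_t−x̄)² = 261.5556
r_2 = 98.4568 / 261.5556 = 0.376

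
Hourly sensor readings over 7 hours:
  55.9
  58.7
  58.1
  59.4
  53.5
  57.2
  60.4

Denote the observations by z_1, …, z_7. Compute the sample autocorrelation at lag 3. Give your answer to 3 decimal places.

-0.084

Mean z̄ = (55.9 + 58.7 + 58.1 + 59.4 + 53.5 + 57.2 + 60.4)/7 = 57.6000
Σ(z_t−z̄)(z_{t+3}−z̄) = (-3.0600) + (-4.5100) + (-0.2000) + (5.0400) = -2.7300
Denominator Σ(z_t−z̄)² = 32.4000
r_3 = -2.7300 / 32.4000 = -0.084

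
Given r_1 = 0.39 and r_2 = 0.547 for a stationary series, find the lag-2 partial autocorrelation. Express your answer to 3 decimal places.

φ_{22} = (r_2 − r_1²) / (1 − r_1²)
r_1² = (0.39)² = 0.1521
Numerator = 0.547 − 0.1521 = 0.3949; denominator = 1 − 0.1521 = 0.8479
φ_{22} = 0.3949 / 0.8479 = 0.466

0.466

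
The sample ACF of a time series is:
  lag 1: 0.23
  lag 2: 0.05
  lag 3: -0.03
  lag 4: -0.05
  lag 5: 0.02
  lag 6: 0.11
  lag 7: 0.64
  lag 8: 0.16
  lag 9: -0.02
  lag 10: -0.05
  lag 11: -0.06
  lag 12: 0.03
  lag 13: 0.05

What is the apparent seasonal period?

The largest autocorrelation is r_7 = 0.64; the remaining lags stay at or below 0.23. The elevated value at lag 1 (0.23), dropping to 0.05 at lag 2, reflects decaying short-term dependence rather than seasonality.
The dominant spike at lag 7 indicates a seasonal period of 7.

7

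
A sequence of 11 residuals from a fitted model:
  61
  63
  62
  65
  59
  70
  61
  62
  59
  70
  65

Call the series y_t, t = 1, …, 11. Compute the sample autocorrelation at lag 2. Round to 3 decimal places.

0.101

Mean ȳ = (61 + 63 + 62 + 65 + 59 + 70 + 61 + 62 + 59 + 70 + 65)/11 = 63.3636
Numerator Σ_{t=1}^{9}(y_t−ȳ)(y_{t+2}−ȳ) = 14.8264
Denominator Σ(y_t−ȳ)² = 146.5455
r_2 = 14.8264 / 146.5455 = 0.101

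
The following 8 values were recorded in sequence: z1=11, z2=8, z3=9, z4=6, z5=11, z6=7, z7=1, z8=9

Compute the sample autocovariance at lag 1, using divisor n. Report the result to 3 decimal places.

-1.570

Mean z̄ = (11 + 8 + 9 + 6 + 11 + 7 + 1 + 9)/8 = 7.7500
Σ_{t=1}^{7}(z_t−z̄)(z_{t+1}−z̄) = -12.5625
γ_1 = -12.5625 / 8 = -1.570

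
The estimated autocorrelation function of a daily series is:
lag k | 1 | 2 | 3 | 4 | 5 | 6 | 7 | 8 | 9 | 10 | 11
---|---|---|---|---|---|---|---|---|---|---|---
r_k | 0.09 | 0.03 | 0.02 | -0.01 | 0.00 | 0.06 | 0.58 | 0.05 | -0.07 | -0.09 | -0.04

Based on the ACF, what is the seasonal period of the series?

7

The largest autocorrelation is r_7 = 0.58; the remaining lags stay at or below 0.09.
The dominant spike at lag 7 indicates a seasonal period of 7.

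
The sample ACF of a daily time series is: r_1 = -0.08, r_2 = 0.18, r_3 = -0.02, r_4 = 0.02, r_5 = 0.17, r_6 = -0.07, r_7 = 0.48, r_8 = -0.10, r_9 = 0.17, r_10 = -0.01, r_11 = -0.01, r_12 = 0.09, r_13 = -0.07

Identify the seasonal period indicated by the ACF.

The largest autocorrelation is r_7 = 0.48; the remaining lags stay at or below 0.18.
The dominant spike at lag 7 indicates a seasonal period of 7.

7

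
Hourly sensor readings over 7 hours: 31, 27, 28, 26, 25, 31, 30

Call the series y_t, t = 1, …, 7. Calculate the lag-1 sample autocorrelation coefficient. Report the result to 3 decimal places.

0.022

Mean ȳ = (31 + 27 + 28 + 26 + 25 + 31 + 30)/7 = 28.2857
Deviations from mean: 2.7143, -1.2857, -0.2857, -2.2857, -3.2857, 2.7143, 1.7143
Numerator Σ_{t=1}^{6}(y_t−ȳ)(y_{t+1}−ȳ) = 0.7755
Denominator Σ(y_t−ȳ)² = 35.4286
r_1 = 0.7755 / 35.4286 = 0.022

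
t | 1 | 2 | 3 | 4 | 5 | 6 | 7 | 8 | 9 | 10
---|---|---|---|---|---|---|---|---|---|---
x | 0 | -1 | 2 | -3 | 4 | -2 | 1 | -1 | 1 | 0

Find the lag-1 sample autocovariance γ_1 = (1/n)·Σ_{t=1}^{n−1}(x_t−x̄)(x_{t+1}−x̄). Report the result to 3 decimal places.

Mean x̄ = (0 − 1 + 2 − 3 + 4 − 2 + 1 − 1 + 1 + 0)/10 = 0.1000
Σ_{t=1}^{9}(x_t−x̄)(x_{t+1}−x̄) = -32.1100
γ_1 = -32.1100 / 10 = -3.211

-3.211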